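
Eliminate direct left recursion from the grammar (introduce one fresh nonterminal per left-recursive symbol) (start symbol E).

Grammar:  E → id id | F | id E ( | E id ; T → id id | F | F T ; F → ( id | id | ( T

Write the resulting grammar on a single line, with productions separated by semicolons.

E → id id E' | F E' | id E ( E'; T → id id | F | F T; F → ( id | id | ( T; E' → id E' | eps

Directly left-recursive nonterminal: E.
For E: α = {id}, β = {id id, F, id E (}. Rewrite as E → β E' and E' → α E' | ε.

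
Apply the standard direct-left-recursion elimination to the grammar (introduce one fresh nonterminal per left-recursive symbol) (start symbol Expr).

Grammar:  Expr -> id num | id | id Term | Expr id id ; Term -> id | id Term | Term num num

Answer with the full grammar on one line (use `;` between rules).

Expr -> id num Expr1 | id Expr1 | id Term Expr1; Term -> id Term1 | id Term Term1; Expr1 -> id id Expr1 | epsilon; Term1 -> num num Term1 | epsilon

Directly left-recursive nonterminals: Expr, Term.
For Expr: α = {id id}, β = {id num, id, id Term}. Rewrite as Expr → β Expr1 and Expr1 → α Expr1 | ε.
For Term: α = {num num}, β = {id, id Term}. Rewrite as Term → β Term1 and Term1 → α Term1 | ε.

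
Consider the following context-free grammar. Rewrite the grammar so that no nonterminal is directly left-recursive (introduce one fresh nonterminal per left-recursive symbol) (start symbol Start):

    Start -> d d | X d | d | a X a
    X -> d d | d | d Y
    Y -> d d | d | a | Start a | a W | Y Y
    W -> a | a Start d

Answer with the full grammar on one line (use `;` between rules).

Start -> d d | X d | d | a X a; X -> d d | d | d Y; Y -> d d Y1 | d Y1 | a Y1 | Start a Y1 | a W Y1; W -> a | a Start d; Y1 -> Y Y1 | ε

Y is directly left-recursive.
For Y: α = {Y}, β = {d d, d, a, Start a, a W}. Rewrite as Y → β Y1 and Y1 → α Y1 | ε.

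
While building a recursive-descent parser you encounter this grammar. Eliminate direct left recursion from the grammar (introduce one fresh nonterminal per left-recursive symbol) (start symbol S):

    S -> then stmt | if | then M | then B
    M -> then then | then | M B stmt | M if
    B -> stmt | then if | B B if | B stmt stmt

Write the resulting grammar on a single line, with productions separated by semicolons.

S -> then stmt | if | then M | then B; M -> then then M' | then M'; B -> stmt B' | then if B'; M' -> B stmt M' | if M' | ε; B' -> B if B' | stmt stmt B' | ε

Left recursion appears on M, B.
For M: α = {B stmt, if}, β = {then then, then}. Rewrite as M → β M' and M' → α M' | ε.
For B: α = {B if, stmt stmt}, β = {stmt, then if}. Rewrite as B → β B' and B' → α B' | ε.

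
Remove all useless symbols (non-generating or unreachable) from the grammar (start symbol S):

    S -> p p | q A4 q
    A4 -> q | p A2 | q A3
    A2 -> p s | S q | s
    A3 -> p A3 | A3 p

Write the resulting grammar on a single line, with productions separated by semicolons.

S -> p p | q A4 q; A4 -> q | p A2; A2 -> p s | S q | s

Generating nonterminals: {A2, A4, S}.
Reachable from S after that: {A2, A4, S}.
Removed useless symbols: {A3} and every production mentioning them.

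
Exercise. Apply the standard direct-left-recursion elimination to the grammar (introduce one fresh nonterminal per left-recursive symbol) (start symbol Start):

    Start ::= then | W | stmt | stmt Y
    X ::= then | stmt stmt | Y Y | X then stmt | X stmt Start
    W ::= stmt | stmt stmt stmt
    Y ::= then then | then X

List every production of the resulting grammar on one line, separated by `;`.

Left recursion appears on X.
For X: α = {then stmt, stmt Start}, β = {then, stmt stmt, Y Y}. Rewrite as X → β X1 and X1 → α X1 | ε.

Start ::= then | W | stmt | stmt Y; X ::= then X1 | stmt stmt X1 | Y Y X1; W ::= stmt | stmt stmt stmt; Y ::= then then | then X; X1 ::= then stmt X1 | stmt Start X1 | epsilon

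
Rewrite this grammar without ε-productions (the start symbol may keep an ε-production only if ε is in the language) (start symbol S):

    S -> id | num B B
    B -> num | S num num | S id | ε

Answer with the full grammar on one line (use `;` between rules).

Nullable set = {B}.
ε ∉ L(G), so no ε-production is kept.
Add the nullable-subset variants: S → num B B gives num B B | num B | num.

S -> id | num B B | num B | num; B -> num | S num num | S id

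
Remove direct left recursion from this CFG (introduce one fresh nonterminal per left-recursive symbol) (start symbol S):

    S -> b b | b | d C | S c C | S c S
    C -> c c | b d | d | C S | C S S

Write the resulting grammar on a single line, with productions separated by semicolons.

Directly left-recursive nonterminals: S, C.
For S: α = {c C, c S}, β = {b b, b, d C}. Rewrite as S → β S' and S' → α S' | ε.
For C: α = {S, S S}, β = {c c, b d, d}. Rewrite as C → β C' and C' → α C' | ε.

S -> b b S' | b S' | d C S'; C -> c c C' | b d C' | d C'; S' -> c C S' | c S S' | epsilon; C' -> S C' | S S C' | epsilon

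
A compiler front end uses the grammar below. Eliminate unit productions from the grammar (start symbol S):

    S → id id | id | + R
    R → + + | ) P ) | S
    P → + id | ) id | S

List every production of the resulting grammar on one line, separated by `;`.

S → id id | id | + R; R → id id | id | + R | + + | ) P ); P → id id | id | + R | + id | ) id

Unit pairs: P ⇒* {S}; R ⇒* {S}.
Replace each nonterminal's rules with the union of the non-unit rules of every nonterminal it unit-derives.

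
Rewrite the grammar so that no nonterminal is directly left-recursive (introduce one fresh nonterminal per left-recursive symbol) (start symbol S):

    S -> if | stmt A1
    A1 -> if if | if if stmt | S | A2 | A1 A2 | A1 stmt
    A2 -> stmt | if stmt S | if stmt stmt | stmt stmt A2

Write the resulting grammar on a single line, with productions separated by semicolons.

Directly left-recursive nonterminal: A1.
For A1: α = {A2, stmt}, β = {if if, if if stmt, S, A2}. Rewrite as A1 → β A1' and A1' → α A1' | ε.

S -> if | stmt A1; A1 -> if if A1' | if if stmt A1' | S A1' | A2 A1'; A2 -> stmt | if stmt S | if stmt stmt | stmt stmt A2; A1' -> A2 A1' | stmt A1' | ε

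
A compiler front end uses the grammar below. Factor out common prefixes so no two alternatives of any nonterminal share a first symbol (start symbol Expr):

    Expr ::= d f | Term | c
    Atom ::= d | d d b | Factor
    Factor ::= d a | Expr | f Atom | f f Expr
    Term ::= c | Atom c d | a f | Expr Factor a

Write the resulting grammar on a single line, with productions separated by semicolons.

Expr ::= d f | Term | c; Atom ::= Factor | d Atom1; Factor ::= d a | Expr | f Factor1; Term ::= c | Atom c d | a f | Expr Factor a; Atom1 ::= ε | d b; Factor1 ::= Atom | f Expr

Atom has alternatives sharing prefix 'd': factor to Atom → d Atom1 with Atom1 → ε | d b.
Factor has alternatives sharing prefix 'f': factor to Factor → f Factor1 with Factor1 → Atom | f Expr.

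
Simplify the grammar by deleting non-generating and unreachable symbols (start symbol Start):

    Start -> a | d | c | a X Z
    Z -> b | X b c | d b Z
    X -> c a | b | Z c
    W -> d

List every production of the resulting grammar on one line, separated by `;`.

Generating nonterminals: {Start, W, X, Z}.
Reachable from Start after that: {Start, X, Z}.
Removed useless symbols: {W} and every production mentioning them.

Start -> a | d | c | a X Z; Z -> b | X b c | d b Z; X -> c a | b | Z c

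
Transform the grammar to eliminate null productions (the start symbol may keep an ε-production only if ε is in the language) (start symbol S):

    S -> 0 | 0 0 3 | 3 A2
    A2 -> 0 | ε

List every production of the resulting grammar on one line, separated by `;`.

The nullable symbols are {A2}.
ε ∉ L(G), so no ε-production is kept.
Add the nullable-subset variants: S → 3 A2 gives 3 A2 | 3.

S -> 0 | 0 0 3 | 3 A2 | 3; A2 -> 0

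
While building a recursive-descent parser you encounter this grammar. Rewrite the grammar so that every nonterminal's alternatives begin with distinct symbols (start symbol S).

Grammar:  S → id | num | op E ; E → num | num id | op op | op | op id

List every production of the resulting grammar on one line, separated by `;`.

E has alternatives sharing prefix 'op': factor to E → op E' with E' → op | ε | id.
E has alternatives sharing prefix 'num': factor to E → num E'' with E'' → ε | id.

S → id | num | op E; E → op E' | num E''; E' → op | ε | id; E'' → ε | id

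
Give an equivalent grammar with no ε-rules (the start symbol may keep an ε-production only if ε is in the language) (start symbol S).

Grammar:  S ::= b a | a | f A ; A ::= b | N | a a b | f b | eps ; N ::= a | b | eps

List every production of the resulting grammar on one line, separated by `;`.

The nullable symbols are {A, N}.
ε ∉ L(G), so no ε-production is kept.
For each production, add variants omitting each subset of nullable occurrences: S → f A gives f A | f.

S ::= b a | a | f A | f; A ::= b | N | a a b | f b; N ::= a | b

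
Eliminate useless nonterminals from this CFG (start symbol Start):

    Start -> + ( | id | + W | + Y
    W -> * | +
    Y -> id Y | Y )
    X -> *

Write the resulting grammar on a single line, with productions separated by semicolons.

Generating nonterminals: {Start, W, X}.
Reachable from Start after that: {Start, W}.
Removed useless symbols: {X, Y} and every production mentioning them.

Start -> + ( | id | + W; W -> * | +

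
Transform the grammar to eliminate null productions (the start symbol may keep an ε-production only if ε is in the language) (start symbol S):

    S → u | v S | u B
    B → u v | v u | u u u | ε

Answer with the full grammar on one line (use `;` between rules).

Nullable nonterminals: {B}.
ε ∉ L(G), so no ε-production is kept.

S → u | v S | u B; B → u v | v u | u u u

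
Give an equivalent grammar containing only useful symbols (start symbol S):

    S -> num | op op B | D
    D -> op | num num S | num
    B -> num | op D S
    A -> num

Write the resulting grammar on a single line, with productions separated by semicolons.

S -> num | op op B | D; D -> op | num num S | num; B -> num | op D S

Generating nonterminals: {A, B, D, S}.
Reachable from S after that: {B, D, S}.
Removed useless symbols: {A} and every production mentioning them.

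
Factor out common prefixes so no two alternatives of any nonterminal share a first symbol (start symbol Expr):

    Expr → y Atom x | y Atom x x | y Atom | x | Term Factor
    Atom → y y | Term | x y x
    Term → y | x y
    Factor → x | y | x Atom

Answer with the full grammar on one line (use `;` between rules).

Expr has alternatives sharing prefix 'y Atom': factor to Expr → y Atom Expr1 with Expr1 → x | x x | ε.
Factor has alternatives sharing prefix 'x': factor to Factor → x Factor1 with Factor1 → ε | Atom.
Expr1 has alternatives sharing prefix 'x': factor to Expr1 → x Expr11 with Expr11 → ε | x.

Expr → x | Term Factor | y Atom Expr1; Atom → y y | Term | x y x; Term → y | x y; Factor → y | x Factor1; Expr1 → ε | x Expr11; Factor1 → ε | Atom; Expr11 → ε | x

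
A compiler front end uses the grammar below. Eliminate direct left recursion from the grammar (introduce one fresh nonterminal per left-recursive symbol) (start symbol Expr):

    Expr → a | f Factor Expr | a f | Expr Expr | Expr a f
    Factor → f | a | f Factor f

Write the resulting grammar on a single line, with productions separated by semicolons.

Expr → a Expr1 | f Factor Expr Expr1 | a f Expr1; Factor → f | a | f Factor f; Expr1 → Expr Expr1 | a f Expr1 | ε

Left recursion appears on Expr.
For Expr: α = {Expr, a f}, β = {a, f Factor Expr, a f}. Rewrite as Expr → β Expr1 and Expr1 → α Expr1 | ε.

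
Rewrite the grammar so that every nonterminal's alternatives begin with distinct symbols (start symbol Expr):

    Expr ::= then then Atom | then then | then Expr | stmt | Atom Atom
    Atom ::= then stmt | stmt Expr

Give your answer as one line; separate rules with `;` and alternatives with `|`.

Expr has alternatives sharing prefix 'then': factor to Expr → then Expr1 with Expr1 → then Atom | then | Expr.
Expr1 has alternatives sharing prefix 'then': factor to Expr1 → then Expr11 with Expr11 → Atom | ε.

Expr ::= stmt | Atom Atom | then Expr1; Atom ::= then stmt | stmt Expr; Expr1 ::= Expr | then Expr11; Expr11 ::= Atom | ε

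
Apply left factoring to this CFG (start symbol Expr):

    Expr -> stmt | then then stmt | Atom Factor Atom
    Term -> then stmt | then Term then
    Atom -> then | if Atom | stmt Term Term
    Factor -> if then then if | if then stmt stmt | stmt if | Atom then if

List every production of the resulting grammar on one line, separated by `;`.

Expr -> stmt | then then stmt | Atom Factor Atom; Term -> then Term1; Atom -> then | if Atom | stmt Term Term; Factor -> stmt if | Atom then if | if then Factor1; Term1 -> stmt | Term then; Factor1 -> then if | stmt stmt

Term has alternatives sharing prefix 'then': factor to Term → then Term1 with Term1 → stmt | Term then.
Factor has alternatives sharing prefix 'if then': factor to Factor → if then Factor1 with Factor1 → then if | stmt stmt.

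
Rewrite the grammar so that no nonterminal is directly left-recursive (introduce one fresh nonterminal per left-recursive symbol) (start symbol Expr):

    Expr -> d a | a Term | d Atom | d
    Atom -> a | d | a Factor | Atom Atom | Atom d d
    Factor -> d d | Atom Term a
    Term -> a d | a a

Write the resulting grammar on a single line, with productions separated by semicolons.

Atom is directly left-recursive.
For Atom: α = {Atom, d d}, β = {a, d, a Factor}. Rewrite as Atom → β Atom1 and Atom1 → α Atom1 | ε.

Expr -> d a | a Term | d Atom | d; Atom -> a Atom1 | d Atom1 | a Factor Atom1; Factor -> d d | Atom Term a; Term -> a d | a a; Atom1 -> Atom Atom1 | d d Atom1 | ε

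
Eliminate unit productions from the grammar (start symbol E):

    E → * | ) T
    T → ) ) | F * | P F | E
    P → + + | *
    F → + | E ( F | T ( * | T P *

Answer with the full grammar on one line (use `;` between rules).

Unit pairs: T ⇒* {E}.
Replace each nonterminal's rules with the union of the non-unit rules of every nonterminal it unit-derives.

E → * | ) T; T → * | ) T | ) ) | F * | P F; P → + + | *; F → + | E ( F | T ( * | T P *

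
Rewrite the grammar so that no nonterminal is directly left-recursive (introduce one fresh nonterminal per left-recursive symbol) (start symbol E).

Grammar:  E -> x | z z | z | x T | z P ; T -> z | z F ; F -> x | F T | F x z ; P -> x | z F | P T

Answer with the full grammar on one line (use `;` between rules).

E -> x | z z | z | x T | z P; T -> z | z F; F -> x F'; P -> x P' | z F P'; F' -> T F' | x z F' | ε; P' -> T P' | ε

F, P are directly left-recursive.
For F: α = {T, x z}, β = {x}. Rewrite as F → β F' and F' → α F' | ε.
For P: α = {T}, β = {x, z F}. Rewrite as P → β P' and P' → α P' | ε.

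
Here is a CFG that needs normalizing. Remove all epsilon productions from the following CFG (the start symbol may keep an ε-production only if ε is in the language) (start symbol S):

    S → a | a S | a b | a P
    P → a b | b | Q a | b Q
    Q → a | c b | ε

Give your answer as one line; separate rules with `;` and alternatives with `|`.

Nullable set = {Q}.
ε ∉ L(G), so no ε-production is kept.
Expand every rule over subsets of its nullable positions: P → Q a gives Q a | a.

S → a | a S | a b | a P; P → a b | b | Q a | a | b Q; Q → a | c b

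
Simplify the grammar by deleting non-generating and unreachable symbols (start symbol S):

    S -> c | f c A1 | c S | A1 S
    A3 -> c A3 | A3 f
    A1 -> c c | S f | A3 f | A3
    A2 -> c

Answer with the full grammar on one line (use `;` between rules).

S -> c | f c A1 | c S | A1 S; A1 -> c c | S f

Generating nonterminals: {A1, A2, S}.
Reachable from S after that: {A1, S}.
Removed useless symbols: {A2, A3} and every production mentioning them.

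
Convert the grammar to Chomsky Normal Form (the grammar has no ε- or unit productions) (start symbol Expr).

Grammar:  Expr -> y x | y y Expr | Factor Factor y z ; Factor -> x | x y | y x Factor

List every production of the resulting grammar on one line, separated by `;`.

Expr -> X1 X2 | X1 Y1 | Factor Y2; Factor -> x | X2 X1 | X1 Y4; X1 -> y; X2 -> x; X3 -> z; Y1 -> X1 Expr; Y2 -> Factor Y3; Y3 -> X1 X3; Y4 -> X2 Factor

Introduce a nonterminal for each terminal appearing in a rule of length ≥ 2: X1 → y, X2 → x, X3 → z.
Binarize each right-hand side of length ≥ 3 by chaining fresh nonterminals (Y1, Y2, …): affected rules were Expr → X1 X1 Expr; Expr → Factor Factor X1 X3; Factor → X1 X2 Factor.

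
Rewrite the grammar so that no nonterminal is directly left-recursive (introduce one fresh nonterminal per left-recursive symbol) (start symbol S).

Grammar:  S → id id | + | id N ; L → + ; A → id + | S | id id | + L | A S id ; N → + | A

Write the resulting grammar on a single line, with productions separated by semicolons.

Directly left-recursive nonterminal: A.
For A: α = {S id}, β = {id +, S, id id, + L}. Rewrite as A → β A' and A' → α A' | ε.

S → id id | + | id N; L → +; A → id + A' | S A' | id id A' | + L A'; N → + | A; A' → S id A' | ε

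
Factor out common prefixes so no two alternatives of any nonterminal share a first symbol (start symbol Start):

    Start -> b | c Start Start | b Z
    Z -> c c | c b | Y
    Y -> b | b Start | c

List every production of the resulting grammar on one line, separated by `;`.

Start has alternatives sharing prefix 'b': factor to Start → b Start1 with Start1 → ε | Z.
Z has alternatives sharing prefix 'c': factor to Z → c Z1 with Z1 → c | b.
Y has alternatives sharing prefix 'b': factor to Y → b Y1 with Y1 → ε | Start.

Start -> c Start Start | b Start1; Z -> Y | c Z1; Y -> c | b Y1; Start1 -> epsilon | Z; Z1 -> c | b; Y1 -> epsilon | Start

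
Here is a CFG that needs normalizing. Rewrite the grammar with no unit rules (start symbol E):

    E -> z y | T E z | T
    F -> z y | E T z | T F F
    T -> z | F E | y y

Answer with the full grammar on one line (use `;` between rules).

E -> z y | T E z | z | F E | y y; F -> z y | E T z | T F F; T -> z | F E | y y

Unit pairs: E ⇒* {T}.
Replace each nonterminal's rules with the union of the non-unit rules of every nonterminal it unit-derives.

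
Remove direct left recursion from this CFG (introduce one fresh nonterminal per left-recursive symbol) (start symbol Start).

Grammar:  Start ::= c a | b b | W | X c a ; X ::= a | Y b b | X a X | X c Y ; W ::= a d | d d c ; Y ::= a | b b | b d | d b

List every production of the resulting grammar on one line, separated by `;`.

Start ::= c a | b b | W | X c a; X ::= a X1 | Y b b X1; W ::= a d | d d c; Y ::= a | b b | b d | d b; X1 ::= a X X1 | c Y X1 | ε

Directly left-recursive nonterminal: X.
For X: α = {a X, c Y}, β = {a, Y b b}. Rewrite as X → β X1 and X1 → α X1 | ε.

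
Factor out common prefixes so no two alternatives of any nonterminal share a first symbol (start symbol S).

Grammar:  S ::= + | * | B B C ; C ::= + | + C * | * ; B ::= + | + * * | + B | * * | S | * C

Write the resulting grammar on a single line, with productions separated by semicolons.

S ::= + | * | B B C; C ::= * | + C'; B ::= S | + B' | * B''; C' ::= ε | C *; B' ::= ε | * * | B; B'' ::= * | C

C has alternatives sharing prefix '+': factor to C → + C' with C' → ε | C *.
B has alternatives sharing prefix '+': factor to B → + B' with B' → ε | * * | B.
B has alternatives sharing prefix '*': factor to B → * B'' with B'' → * | C.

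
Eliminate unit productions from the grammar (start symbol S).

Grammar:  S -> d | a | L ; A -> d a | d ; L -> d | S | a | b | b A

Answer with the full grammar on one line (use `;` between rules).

S -> d | a | b | b A; A -> d a | d; L -> d | a | b | b A

Unit pairs: L ⇒* {S}; S ⇒* {L}.
For each unit pair (A, B), copy every non-unit production of B to A, then drop all unit productions.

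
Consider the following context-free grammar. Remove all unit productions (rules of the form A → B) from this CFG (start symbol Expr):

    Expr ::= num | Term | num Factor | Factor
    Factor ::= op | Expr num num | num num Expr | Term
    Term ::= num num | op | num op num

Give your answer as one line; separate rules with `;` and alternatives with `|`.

Expr ::= num num | op | num op num | Expr num num | num num Expr | num | num Factor; Factor ::= num num | op | num op num | Expr num num | num num Expr; Term ::= num num | op | num op num

Unit pairs: Expr ⇒* {Factor, Term}; Factor ⇒* {Term}.
For every A with A ⇒* B via unit rules, add B's non-unit alternatives to A; then delete every rule of the form X → Y.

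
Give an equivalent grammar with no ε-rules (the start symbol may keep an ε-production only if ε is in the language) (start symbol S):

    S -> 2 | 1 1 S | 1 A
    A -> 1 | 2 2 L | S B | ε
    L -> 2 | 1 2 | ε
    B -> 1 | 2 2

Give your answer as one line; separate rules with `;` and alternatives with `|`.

S -> 2 | 1 1 S | 1 A | 1; A -> 1 | 2 2 L | 2 2 | S B; L -> 2 | 1 2; B -> 1 | 2 2

Nullable nonterminals: {A, L}.
ε ∉ L(G), so no ε-production is kept.
For each production, add variants omitting each subset of nullable occurrences: S → 1 A gives 1 A | 1. A → 2 2 L gives 2 2 L | 2 2.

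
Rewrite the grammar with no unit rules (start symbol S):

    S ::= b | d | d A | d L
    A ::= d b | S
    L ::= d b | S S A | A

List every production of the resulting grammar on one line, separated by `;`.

S ::= b | d | d A | d L; A ::= b | d | d A | d L | d b; L ::= d b | S S A | b | d | d A | d L

Unit pairs: A ⇒* {S}; L ⇒* {A, S}.
For every A with A ⇒* B via unit rules, add B's non-unit alternatives to A; then delete every rule of the form X → Y.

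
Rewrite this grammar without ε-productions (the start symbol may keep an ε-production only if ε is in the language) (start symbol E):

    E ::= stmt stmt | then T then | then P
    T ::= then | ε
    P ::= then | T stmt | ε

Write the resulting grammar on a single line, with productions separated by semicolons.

Nullable nonterminals: {P, T}.
ε ∉ L(G), so no ε-production is kept.
Expand every rule over subsets of its nullable positions: E → then T then gives then T then | then then. E → then P gives then P | then. P → T stmt gives T stmt | stmt.

E ::= stmt stmt | then T then | then then | then P | then; T ::= then; P ::= then | T stmt | stmt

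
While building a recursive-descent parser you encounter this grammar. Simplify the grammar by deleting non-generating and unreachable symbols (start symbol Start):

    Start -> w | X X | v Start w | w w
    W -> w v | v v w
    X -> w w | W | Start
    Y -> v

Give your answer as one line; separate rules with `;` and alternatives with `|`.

Start -> w | X X | v Start w | w w; W -> w v | v v w; X -> w w | W | Start

Generating nonterminals: {Start, W, X, Y}.
Reachable from Start after that: {Start, W, X}.
Removed useless symbols: {Y} and every production mentioning them.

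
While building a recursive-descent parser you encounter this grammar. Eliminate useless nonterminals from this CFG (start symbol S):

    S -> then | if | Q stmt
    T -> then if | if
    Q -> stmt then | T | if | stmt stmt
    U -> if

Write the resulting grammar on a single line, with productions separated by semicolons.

S -> then | if | Q stmt; T -> then if | if; Q -> stmt then | T | if | stmt stmt

Generating nonterminals: {Q, S, T, U}.
Reachable from S after that: {Q, S, T}.
Removed useless symbols: {U} and every production mentioning them.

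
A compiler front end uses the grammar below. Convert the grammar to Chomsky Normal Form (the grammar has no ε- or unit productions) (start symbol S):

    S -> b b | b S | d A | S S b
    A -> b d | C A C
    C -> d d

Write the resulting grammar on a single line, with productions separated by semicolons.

S -> X1 X1 | X1 S | X2 A | S Y1; A -> X1 X2 | C Y2; C -> X2 X2; X1 -> b; X2 -> d; Y1 -> S X1; Y2 -> A C

Introduce a nonterminal for each terminal appearing in a rule of length ≥ 2: X1 → b, X2 → d.
Binarize each right-hand side of length ≥ 3 by chaining fresh nonterminals (Y1, Y2, …): affected rules were S → S S X1; A → C A C.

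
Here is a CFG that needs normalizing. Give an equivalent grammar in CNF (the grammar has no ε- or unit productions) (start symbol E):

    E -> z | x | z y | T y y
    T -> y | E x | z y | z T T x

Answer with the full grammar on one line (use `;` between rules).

Introduce a nonterminal for each terminal appearing in a rule of length ≥ 2: X1 → z, X2 → y, X3 → x.
Binarize each right-hand side of length ≥ 3 by chaining fresh nonterminals (Y1, Y2, …): affected rules were E → T X2 X2; T → X1 T T X3.

E -> z | x | X1 X2 | T Y1; T -> y | E X3 | X1 X2 | X1 Y2; X1 -> z; X2 -> y; X3 -> x; Y1 -> X2 X2; Y2 -> T Y3; Y3 -> T X3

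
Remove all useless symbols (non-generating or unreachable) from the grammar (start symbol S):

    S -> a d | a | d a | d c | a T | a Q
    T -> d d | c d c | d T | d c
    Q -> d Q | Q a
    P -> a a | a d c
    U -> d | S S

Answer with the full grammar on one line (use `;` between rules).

S -> a d | a | d a | d c | a T; T -> d d | c d c | d T | d c

Generating nonterminals: {P, S, T, U}.
Reachable from S after that: {S, T}.
Removed useless symbols: {P, Q, U} and every production mentioning them.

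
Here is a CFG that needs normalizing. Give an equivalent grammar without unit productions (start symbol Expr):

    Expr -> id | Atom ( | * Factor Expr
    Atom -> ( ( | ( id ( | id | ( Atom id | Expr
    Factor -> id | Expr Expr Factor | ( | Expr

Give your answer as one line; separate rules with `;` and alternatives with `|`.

Unit pairs: Atom ⇒* {Expr}; Factor ⇒* {Expr}.
Replace each nonterminal's rules with the union of the non-unit rules of every nonterminal it unit-derives.

Expr -> id | Atom ( | * Factor Expr; Atom -> ( ( | ( id ( | id | ( Atom id | Atom ( | * Factor Expr; Factor -> id | Expr Expr Factor | ( | Atom ( | * Factor Expr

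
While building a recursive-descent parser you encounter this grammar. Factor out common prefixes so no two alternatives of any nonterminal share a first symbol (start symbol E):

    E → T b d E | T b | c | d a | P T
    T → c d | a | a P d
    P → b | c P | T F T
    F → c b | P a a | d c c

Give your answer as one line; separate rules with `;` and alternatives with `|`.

E has alternatives sharing prefix 'T b': factor to E → T b E' with E' → d E | ε.
T has alternatives sharing prefix 'a': factor to T → a T' with T' → ε | P d.

E → c | d a | P T | T b E'; T → c d | a T'; P → b | c P | T F T; F → c b | P a a | d c c; E' → d E | ε; T' → ε | P d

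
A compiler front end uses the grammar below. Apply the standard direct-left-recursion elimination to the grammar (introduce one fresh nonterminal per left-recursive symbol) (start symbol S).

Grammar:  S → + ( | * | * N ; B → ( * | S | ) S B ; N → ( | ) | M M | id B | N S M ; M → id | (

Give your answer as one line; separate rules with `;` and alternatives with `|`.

S → + ( | * | * N; B → ( * | S | ) S B; N → ( N' | ) N' | M M N' | id B N'; M → id | (; N' → S M N' | ε

Directly left-recursive nonterminal: N.
For N: α = {S M}, β = {(, ), M M, id B}. Rewrite as N → β N' and N' → α N' | ε.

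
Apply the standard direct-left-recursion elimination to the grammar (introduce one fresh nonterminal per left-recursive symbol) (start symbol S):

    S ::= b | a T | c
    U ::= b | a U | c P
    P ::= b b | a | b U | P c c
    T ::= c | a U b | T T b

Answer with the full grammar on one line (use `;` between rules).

S ::= b | a T | c; U ::= b | a U | c P; P ::= b b P' | a P' | b U P'; T ::= c T' | a U b T'; P' ::= c c P' | ε; T' ::= T b T' | ε

Left recursion appears on P, T.
For P: α = {c c}, β = {b b, a, b U}. Rewrite as P → β P' and P' → α P' | ε.
For T: α = {T b}, β = {c, a U b}. Rewrite as T → β T' and T' → α T' | ε.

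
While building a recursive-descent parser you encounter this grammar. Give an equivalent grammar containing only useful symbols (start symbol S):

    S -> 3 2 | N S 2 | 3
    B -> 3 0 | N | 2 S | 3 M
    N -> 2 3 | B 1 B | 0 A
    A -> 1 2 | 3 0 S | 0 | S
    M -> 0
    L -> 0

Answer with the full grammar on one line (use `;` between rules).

Generating nonterminals: {A, B, L, M, N, S}.
Reachable from S after that: {A, B, M, N, S}.
Removed useless symbols: {L} and every production mentioning them.

S -> 3 2 | N S 2 | 3; B -> 3 0 | N | 2 S | 3 M; N -> 2 3 | B 1 B | 0 A; A -> 1 2 | 3 0 S | 0 | S; M -> 0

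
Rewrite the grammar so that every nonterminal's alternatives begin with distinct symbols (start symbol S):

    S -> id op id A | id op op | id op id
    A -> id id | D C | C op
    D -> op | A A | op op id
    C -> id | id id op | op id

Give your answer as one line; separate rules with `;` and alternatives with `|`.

S has alternatives sharing prefix 'id op': factor to S → id op S' with S' → id A | op | id.
D has alternatives sharing prefix 'op': factor to D → op D' with D' → ε | op id.
C has alternatives sharing prefix 'id': factor to C → id C' with C' → ε | id op.
S' has alternatives sharing prefix 'id': factor to S' → id S'' with S'' → A | ε.

S -> id op S'; A -> id id | D C | C op; D -> A A | op D'; C -> op id | id C'; S' -> op | id S''; D' -> ε | op id; C' -> ε | id op; S'' -> A | ε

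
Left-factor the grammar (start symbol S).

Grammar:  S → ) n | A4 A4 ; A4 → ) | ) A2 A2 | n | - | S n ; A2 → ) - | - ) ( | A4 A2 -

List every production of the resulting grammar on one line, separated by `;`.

S → ) n | A4 A4; A4 → n | - | S n | ) A4'; A2 → ) - | - ) ( | A4 A2 -; A4' → ε | A2 A2

A4 has alternatives sharing prefix ')': factor to A4 → ) A4' with A4' → ε | A2 A2.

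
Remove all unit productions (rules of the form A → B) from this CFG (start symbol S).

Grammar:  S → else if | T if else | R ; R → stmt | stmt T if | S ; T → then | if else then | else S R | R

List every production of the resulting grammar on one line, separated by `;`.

Unit pairs: R ⇒* {S}; S ⇒* {R}; T ⇒* {R, S}.
For every A with A ⇒* B via unit rules, add B's non-unit alternatives to A; then delete every rule of the form X → Y.

S → else if | T if else | stmt | stmt T if; R → else if | T if else | stmt | stmt T if; T → else if | T if else | stmt | stmt T if | then | if else then | else S R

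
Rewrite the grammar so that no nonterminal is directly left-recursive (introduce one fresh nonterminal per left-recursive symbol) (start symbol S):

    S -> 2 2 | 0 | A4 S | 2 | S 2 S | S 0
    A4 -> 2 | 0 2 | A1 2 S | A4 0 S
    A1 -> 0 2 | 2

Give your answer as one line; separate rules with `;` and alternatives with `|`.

S -> 2 2 S' | 0 S' | A4 S S' | 2 S'; A4 -> 2 A4' | 0 2 A4' | A1 2 S A4'; A1 -> 0 2 | 2; S' -> 2 S S' | 0 S' | ε; A4' -> 0 S A4' | ε

Directly left-recursive nonterminals: S, A4.
For S: α = {2 S, 0}, β = {2 2, 0, A4 S, 2}. Rewrite as S → β S' and S' → α S' | ε.
For A4: α = {0 S}, β = {2, 0 2, A1 2 S}. Rewrite as A4 → β A4' and A4' → α A4' | ε.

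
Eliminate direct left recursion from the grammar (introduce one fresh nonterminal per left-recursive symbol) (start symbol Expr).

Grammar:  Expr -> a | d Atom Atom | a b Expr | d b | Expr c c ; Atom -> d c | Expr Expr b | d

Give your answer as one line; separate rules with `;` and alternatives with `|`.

Expr -> a Expr1 | d Atom Atom Expr1 | a b Expr Expr1 | d b Expr1; Atom -> d c | Expr Expr b | d; Expr1 -> c c Expr1 | epsilon

Directly left-recursive nonterminal: Expr.
For Expr: α = {c c}, β = {a, d Atom Atom, a b Expr, d b}. Rewrite as Expr → β Expr1 and Expr1 → α Expr1 | ε.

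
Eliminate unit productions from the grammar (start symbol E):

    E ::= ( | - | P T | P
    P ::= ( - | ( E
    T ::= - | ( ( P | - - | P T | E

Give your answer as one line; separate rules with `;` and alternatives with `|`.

Unit pairs: E ⇒* {P}; T ⇒* {E, P}.
For each unit pair (A, B), copy every non-unit production of B to A, then drop all unit productions.

E ::= ( | - | P T | ( - | ( E; P ::= ( - | ( E; T ::= ( | - | P T | ( - | ( E | ( ( P | - -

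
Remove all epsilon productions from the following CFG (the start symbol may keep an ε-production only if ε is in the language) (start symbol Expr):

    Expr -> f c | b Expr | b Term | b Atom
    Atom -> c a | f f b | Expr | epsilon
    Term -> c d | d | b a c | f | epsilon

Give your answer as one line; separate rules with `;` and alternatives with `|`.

Nullable set = {Atom, Term}.
ε ∉ L(G), so no ε-production is kept.
Add the nullable-subset variants: Expr → b Term gives b Term | b.

Expr -> f c | b Expr | b Term | b | b Atom; Atom -> c a | f f b | Expr; Term -> c d | d | b a c | f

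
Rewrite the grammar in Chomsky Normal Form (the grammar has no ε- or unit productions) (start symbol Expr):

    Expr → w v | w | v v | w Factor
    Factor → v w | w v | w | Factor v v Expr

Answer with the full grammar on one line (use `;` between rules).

Expr → X1 X2 | w | X2 X2 | X1 Factor; Factor → X2 X1 | X1 X2 | w | Factor Y1; X1 → w; X2 → v; Y1 → X2 Y2; Y2 → X2 Expr

Introduce a nonterminal for each terminal appearing in a rule of length ≥ 2: X1 → w, X2 → v.
Binarize each right-hand side of length ≥ 3 by chaining fresh nonterminals (Y1, Y2, …): affected rules were Factor → Factor X2 X2 Expr.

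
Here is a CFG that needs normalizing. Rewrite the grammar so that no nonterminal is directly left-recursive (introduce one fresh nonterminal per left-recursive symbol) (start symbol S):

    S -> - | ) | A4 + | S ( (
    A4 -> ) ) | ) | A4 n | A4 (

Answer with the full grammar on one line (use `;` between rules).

Directly left-recursive nonterminals: S, A4.
For S: α = {( (}, β = {-, ), A4 +}. Rewrite as S → β S' and S' → α S' | ε.
For A4: α = {n, (}, β = {) ), )}. Rewrite as A4 → β A4' and A4' → α A4' | ε.

S -> - S' | ) S' | A4 + S'; A4 -> ) ) A4' | ) A4'; S' -> ( ( S' | ε; A4' -> n A4' | ( A4' | ε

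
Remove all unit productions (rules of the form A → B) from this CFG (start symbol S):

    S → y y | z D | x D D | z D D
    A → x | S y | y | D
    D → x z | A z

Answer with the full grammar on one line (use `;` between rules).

S → y y | z D | x D D | z D D; A → x z | A z | x | S y | y; D → x z | A z

Unit pairs: A ⇒* {D}.
For each unit pair (A, B), copy every non-unit production of B to A, then drop all unit productions.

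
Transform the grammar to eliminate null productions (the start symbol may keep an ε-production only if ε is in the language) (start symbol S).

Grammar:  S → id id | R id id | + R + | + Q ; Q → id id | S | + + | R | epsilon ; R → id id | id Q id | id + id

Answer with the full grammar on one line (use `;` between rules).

S → id id | R id id | + R + | + Q | +; Q → id id | S | + + | R; R → id id | id Q id | id + id

Nullable set = {Q}.
ε ∉ L(G), so no ε-production is kept.
For each production, add variants omitting each subset of nullable occurrences: S → + Q gives + Q | +.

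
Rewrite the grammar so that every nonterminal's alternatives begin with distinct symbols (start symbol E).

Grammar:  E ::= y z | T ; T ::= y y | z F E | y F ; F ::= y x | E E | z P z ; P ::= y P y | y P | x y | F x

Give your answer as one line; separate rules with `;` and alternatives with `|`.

E ::= y z | T; T ::= z F E | y T'; F ::= y x | E E | z P z; P ::= x y | F x | y P P'; T' ::= y | F; P' ::= y | eps

T has alternatives sharing prefix 'y': factor to T → y T' with T' → y | F.
P has alternatives sharing prefix 'y P': factor to P → y P P' with P' → y | ε.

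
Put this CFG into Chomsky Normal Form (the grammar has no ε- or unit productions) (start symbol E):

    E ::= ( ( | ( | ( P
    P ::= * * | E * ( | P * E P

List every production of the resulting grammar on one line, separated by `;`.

E ::= X1 X1 | ( | X1 P; P ::= X2 X2 | E Y1 | P Y2; X1 ::= (; X2 ::= *; Y1 ::= X2 X1; Y2 ::= X2 Y3; Y3 ::= E P

Introduce a nonterminal for each terminal appearing in a rule of length ≥ 2: X1 → (, X2 → *.
Binarize each right-hand side of length ≥ 3 by chaining fresh nonterminals (Y1, Y2, …): affected rules were P → E X2 X1; P → P X2 E P.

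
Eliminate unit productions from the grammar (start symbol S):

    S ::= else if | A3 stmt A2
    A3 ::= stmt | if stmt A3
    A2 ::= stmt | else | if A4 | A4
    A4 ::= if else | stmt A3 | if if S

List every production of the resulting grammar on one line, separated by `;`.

S ::= else if | A3 stmt A2; A3 ::= stmt | if stmt A3; A2 ::= if else | stmt A3 | if if S | stmt | else | if A4; A4 ::= if else | stmt A3 | if if S

Unit pairs: A2 ⇒* {A4}.
For every A with A ⇒* B via unit rules, add B's non-unit alternatives to A; then delete every rule of the form X → Y.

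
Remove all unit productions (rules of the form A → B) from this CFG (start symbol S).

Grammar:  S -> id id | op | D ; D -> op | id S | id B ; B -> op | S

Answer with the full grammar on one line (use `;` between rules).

Unit pairs: B ⇒* {D, S}; S ⇒* {D}.
For each unit pair (A, B), copy every non-unit production of B to A, then drop all unit productions.

S -> op | id S | id B | id id; D -> op | id S | id B; B -> op | id S | id B | id id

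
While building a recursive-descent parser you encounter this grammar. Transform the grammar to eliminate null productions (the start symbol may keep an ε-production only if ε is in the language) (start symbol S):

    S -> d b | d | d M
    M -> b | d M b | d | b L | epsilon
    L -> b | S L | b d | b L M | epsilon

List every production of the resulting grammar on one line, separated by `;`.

The nullable symbols are {L, M}.
ε ∉ L(G), so no ε-production is kept.
For each production, add variants omitting each subset of nullable occurrences: M → d M b gives d M b | d b. L → S L gives S L | S. L → b L M gives b L M | b L | b M.

S -> d b | d | d M; M -> b | d M b | d b | d | b L; L -> b | S L | S | b d | b L M | b L | b M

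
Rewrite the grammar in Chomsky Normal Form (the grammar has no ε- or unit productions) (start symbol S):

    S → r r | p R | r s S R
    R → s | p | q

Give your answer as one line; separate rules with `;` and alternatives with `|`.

S → X1 X1 | X2 R | X1 Y1; R → s | p | q; X1 → r; X2 → p; X3 → s; Y1 → X3 Y2; Y2 → S R

Introduce a nonterminal for each terminal appearing in a rule of length ≥ 2: X1 → r, X2 → p, X3 → s.
Binarize each right-hand side of length ≥ 3 by chaining fresh nonterminals (Y1, Y2, …): affected rules were S → X1 X3 S R.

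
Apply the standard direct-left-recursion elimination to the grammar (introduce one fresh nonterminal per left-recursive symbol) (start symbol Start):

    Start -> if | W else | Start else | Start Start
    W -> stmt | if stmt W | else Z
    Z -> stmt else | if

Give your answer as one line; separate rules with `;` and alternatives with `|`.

Start -> if Start1 | W else Start1; W -> stmt | if stmt W | else Z; Z -> stmt else | if; Start1 -> else Start1 | Start Start1 | ε

Left recursion appears on Start.
For Start: α = {else, Start}, β = {if, W else}. Rewrite as Start → β Start1 and Start1 → α Start1 | ε.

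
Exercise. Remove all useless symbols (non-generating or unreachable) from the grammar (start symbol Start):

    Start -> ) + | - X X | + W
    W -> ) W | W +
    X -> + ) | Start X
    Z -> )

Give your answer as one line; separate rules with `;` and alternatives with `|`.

Generating nonterminals: {Start, X, Z}.
Reachable from Start after that: {Start, X}.
Removed useless symbols: {W, Z} and every production mentioning them.

Start -> ) + | - X X; X -> + ) | Start X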